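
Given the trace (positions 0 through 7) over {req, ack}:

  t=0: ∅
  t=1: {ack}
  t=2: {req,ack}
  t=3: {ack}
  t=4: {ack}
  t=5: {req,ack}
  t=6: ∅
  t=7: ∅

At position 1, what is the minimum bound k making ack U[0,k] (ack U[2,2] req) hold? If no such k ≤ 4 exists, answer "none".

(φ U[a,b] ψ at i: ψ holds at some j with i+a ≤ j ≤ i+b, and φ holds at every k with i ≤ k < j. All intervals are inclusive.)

Need earliest j ≥ 1 with (ack U[2,2] req), and ack at every k in [1,j-1].
  j=1: rhs fails.
  j=2: rhs fails.
  j=3: rhs holds; lhs holds on [1,2]. k = 2.

2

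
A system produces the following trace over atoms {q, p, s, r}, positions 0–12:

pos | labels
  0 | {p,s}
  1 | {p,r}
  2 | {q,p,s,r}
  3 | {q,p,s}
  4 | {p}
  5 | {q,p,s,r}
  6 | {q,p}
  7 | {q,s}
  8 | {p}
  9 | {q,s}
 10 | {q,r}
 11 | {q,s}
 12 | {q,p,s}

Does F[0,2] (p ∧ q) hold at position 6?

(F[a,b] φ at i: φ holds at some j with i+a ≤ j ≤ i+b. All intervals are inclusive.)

True

Check (p ∧ q) at each j in [6,8]:
  j=6: true
  j=7: false
  j=8: false
Found at j=6 → formula holds.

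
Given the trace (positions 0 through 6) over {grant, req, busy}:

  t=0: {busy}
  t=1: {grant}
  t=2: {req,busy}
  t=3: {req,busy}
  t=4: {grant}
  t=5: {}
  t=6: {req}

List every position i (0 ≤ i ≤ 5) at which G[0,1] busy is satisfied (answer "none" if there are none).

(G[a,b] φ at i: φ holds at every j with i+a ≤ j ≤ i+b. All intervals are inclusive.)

2

Evaluate at each i in [0,5]:
  i=0: ✗ (fails at j=1)
  i=1: ✗ (fails at j=1)
  i=2: ✓ (all of [2,3])
  i=3: ✗ (fails at j=4)
  i=4: ✗ (fails at j=4)
  i=5: ✗ (fails at j=5)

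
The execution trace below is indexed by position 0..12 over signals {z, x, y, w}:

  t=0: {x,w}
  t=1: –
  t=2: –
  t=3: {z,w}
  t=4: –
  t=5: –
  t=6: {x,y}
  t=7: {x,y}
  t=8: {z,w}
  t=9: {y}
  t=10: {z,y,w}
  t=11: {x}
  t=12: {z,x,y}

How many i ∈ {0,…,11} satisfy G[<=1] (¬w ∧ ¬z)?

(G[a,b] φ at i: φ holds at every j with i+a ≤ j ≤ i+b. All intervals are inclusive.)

Evaluate at each i in [0,11]:
  i=0: ✗ (fails at j=0)
  i=1: ✓ (all of [1,2])
  i=2: ✗ (fails at j=3)
  i=3: ✗ (fails at j=3)
  i=4: ✓ (all of [4,5])
  i=5: ✓ (all of [5,6])
  i=6: ✓ (all of [6,7])
  i=7: ✗ (fails at j=8)
  i=8: ✗ (fails at j=8)
  i=9: ✗ (fails at j=10)
  i=10: ✗ (fails at j=10)
  i=11: ✗ (fails at j=12)
Positions where it holds: {1, 4, 5, 6} → 4.

4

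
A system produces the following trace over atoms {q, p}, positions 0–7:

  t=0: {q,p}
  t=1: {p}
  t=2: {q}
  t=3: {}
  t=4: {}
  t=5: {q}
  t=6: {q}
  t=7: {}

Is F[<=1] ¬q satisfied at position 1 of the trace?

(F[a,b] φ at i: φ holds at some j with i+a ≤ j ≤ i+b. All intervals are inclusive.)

True

Check ¬q at each j in [1,2]:
  j=1: true
  j=2: false
Found at j=1 → formula holds.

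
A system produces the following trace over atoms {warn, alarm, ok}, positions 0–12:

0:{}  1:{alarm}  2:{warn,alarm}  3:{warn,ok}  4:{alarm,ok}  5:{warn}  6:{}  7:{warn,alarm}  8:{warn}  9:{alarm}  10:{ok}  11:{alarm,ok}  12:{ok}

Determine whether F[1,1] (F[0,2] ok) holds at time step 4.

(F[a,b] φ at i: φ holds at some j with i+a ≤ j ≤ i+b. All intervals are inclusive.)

Check F[0,2] ok at each j in [5,5]:
  j=5: fails (none in [5,7])
No position in the window satisfies it → formula fails.

Does not hold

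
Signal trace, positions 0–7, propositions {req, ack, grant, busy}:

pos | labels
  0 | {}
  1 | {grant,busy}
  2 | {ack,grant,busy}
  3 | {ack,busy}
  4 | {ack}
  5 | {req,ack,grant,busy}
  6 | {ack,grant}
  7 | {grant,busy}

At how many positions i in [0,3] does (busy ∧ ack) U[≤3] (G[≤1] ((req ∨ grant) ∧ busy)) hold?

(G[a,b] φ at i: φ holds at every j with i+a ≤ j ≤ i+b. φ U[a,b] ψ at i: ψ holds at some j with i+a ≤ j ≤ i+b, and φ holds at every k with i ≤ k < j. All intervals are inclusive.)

Evaluate at each i in [0,3]:
  i=0: ✗ (lhs fails at k=0 before rhs at j=1)
  i=1: ✓ (rhs at j=1)
  i=2: ✗ (no rhs in [2,5])
  i=3: ✗ (no rhs in [3,6])
Positions where it holds: {1} → 1.

1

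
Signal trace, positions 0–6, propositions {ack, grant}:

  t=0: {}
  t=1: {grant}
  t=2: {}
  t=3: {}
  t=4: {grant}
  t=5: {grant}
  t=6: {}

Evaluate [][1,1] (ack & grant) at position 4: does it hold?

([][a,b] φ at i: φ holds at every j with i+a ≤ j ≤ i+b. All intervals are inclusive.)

Check (ack & grant) at every j in [5,5]:
  j=5: false
Fails at j=5 → formula fails.

No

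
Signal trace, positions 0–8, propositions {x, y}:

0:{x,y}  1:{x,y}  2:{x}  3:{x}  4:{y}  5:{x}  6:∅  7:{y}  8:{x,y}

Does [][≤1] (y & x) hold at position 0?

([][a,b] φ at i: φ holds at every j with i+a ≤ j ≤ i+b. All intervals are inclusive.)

Holds

Check (y & x) at every j in [0,1]:
  j=0: true
  j=1: true
All positions satisfy it → formula holds.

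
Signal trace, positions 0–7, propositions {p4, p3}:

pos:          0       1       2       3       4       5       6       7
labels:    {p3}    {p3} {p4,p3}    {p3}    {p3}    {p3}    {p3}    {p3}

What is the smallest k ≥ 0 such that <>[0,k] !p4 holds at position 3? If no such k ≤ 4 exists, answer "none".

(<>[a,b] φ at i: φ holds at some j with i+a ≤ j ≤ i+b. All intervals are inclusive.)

0

Scan j = 3,4,… for !p4:
  j=3: holds
First hit at j=3, so smallest k = 3-3 = 0.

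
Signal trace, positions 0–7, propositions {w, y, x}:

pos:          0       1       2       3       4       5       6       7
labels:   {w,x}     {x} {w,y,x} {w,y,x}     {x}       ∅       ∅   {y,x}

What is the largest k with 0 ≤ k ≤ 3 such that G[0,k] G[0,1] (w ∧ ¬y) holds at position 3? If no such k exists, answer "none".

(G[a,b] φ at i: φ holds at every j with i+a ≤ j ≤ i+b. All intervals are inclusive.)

G[0,1] (w ∧ ¬y) must hold from j=3 onward; find where it first fails.
  j=3: fails → no k works.

none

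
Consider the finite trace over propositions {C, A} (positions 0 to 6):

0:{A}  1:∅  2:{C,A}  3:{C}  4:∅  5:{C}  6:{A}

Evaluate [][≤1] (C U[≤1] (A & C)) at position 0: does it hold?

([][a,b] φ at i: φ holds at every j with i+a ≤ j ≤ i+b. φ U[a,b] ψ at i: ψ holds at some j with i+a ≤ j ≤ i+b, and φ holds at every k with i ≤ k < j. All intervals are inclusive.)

Check (C U[≤1] (A & C)) at every j in [0,1]:
  j=0: fails
  j=1: fails
Fails at j=0 → formula fails.

No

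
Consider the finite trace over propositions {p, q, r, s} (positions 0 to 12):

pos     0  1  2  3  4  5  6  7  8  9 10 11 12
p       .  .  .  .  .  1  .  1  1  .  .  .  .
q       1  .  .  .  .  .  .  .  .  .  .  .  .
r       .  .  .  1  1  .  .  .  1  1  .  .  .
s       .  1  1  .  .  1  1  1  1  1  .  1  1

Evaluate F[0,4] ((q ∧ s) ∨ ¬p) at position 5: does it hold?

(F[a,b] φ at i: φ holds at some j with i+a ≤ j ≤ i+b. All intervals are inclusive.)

True

Check ((q ∧ s) ∨ ¬p) at each j in [5,9]:
  j=5: false
  j=6: true
  j=7: false
  j=8: false
  j=9: true
Found at j=6 → formula holds.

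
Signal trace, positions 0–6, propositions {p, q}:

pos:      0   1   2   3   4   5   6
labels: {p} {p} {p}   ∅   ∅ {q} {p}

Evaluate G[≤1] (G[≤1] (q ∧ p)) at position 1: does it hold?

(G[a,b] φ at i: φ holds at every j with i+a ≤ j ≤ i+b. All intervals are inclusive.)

No

Check G[≤1] (q ∧ p) at every j in [1,2]:
  j=1: fails at 1
  j=2: fails at 2
Fails at j=1 → formula fails.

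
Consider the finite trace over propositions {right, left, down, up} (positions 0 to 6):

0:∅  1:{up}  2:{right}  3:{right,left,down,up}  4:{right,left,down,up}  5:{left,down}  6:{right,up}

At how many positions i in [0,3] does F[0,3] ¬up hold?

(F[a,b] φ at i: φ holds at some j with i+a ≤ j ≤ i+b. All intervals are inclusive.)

Evaluate at each i in [0,3]:
  i=0: ✓ (witness j=0)
  i=1: ✓ (witness j=2)
  i=2: ✓ (witness j=2)
  i=3: ✓ (witness j=5)
Positions where it holds: {0, 1, 2, 3} → 4.

4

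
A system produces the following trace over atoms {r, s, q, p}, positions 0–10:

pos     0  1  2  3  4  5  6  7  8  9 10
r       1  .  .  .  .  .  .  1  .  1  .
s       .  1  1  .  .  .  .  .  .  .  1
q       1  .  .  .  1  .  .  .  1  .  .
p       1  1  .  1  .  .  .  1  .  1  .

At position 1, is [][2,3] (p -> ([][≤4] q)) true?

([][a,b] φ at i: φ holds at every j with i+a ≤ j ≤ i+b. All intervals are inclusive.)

No

Check (p -> ([][≤4] q)) at every j in [3,4]:
  j=3: antecedent true; consequent fails at 3 → ✗
  j=4: antecedent false → ✓
Fails at j=3 → formula fails.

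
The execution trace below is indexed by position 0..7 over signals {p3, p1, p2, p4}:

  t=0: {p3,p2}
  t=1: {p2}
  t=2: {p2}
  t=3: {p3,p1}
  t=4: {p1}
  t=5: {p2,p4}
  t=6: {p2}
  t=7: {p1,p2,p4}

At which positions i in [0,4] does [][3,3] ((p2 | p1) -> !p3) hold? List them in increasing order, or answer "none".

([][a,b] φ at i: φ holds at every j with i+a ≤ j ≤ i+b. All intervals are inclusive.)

Evaluate at each i in [0,4]:
  i=0: ✗ (fails at j=3)
  i=1: ✓ (all of [4,4])
  i=2: ✓ (all of [5,5])
  i=3: ✓ (all of [6,6])
  i=4: ✓ (all of [7,7])

1, 2, 3, 4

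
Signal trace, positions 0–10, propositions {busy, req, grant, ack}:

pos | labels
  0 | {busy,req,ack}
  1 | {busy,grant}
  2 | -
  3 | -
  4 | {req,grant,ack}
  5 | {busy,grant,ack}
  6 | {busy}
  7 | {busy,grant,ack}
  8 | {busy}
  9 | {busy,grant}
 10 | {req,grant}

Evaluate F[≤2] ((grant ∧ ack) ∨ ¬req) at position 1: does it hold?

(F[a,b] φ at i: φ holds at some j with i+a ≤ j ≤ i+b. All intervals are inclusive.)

Check ((grant ∧ ack) ∨ ¬req) at each j in [1,3]:
  j=1: true
  j=2: true
  j=3: true
Found at j=1 → formula holds.

True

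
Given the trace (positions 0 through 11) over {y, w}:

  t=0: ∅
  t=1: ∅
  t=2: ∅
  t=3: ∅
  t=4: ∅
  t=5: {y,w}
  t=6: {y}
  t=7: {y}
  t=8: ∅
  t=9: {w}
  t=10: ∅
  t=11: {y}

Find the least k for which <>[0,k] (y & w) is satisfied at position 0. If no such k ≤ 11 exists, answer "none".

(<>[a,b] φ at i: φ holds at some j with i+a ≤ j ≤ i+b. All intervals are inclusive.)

Scan j = 0,1,… for (y & w):
  j=0: fails
  j=1: fails
  j=2: fails
  j=3: fails
  j=4: fails
  j=5: holds
First hit at j=5, so smallest k = 5-0 = 5.

5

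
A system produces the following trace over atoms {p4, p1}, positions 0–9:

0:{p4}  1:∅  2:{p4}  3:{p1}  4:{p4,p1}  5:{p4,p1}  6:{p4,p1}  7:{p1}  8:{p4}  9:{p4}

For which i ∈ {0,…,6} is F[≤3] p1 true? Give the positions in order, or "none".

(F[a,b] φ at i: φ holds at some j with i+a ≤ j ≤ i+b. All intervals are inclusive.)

0, 1, 2, 3, 4, 5, 6

Evaluate at each i in [0,6]:
  i=0: ✓ (witness j=3)
  i=1: ✓ (witness j=3)
  i=2: ✓ (witness j=3)
  i=3: ✓ (witness j=3)
  i=4: ✓ (witness j=4)
  i=5: ✓ (witness j=5)
  i=6: ✓ (witness j=6)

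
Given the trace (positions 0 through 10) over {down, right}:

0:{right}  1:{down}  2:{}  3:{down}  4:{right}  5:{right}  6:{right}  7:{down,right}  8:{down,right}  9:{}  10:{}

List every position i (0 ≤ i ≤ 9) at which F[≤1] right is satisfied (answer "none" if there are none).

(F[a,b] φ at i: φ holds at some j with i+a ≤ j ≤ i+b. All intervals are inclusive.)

0, 3, 4, 5, 6, 7, 8

Evaluate at each i in [0,9]:
  i=0: ✓ (witness j=0)
  i=1: ✗ (none in [1,2])
  i=2: ✗ (none in [2,3])
  i=3: ✓ (witness j=4)
  i=4: ✓ (witness j=4)
  i=5: ✓ (witness j=5)
  i=6: ✓ (witness j=6)
  i=7: ✓ (witness j=7)
  i=8: ✓ (witness j=8)
  i=9: ✗ (none in [9,10])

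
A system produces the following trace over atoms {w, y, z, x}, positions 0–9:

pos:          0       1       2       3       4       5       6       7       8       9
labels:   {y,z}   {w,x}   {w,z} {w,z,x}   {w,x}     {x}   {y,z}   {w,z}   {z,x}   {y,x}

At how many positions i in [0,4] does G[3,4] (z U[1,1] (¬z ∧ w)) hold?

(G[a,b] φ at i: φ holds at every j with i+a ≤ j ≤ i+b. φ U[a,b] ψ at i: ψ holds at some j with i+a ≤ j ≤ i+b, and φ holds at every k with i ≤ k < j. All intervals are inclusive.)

0

Evaluate at each i in [0,4]:
  i=0: ✗ (fails at j=4)
  i=1: ✗ (fails at j=4)
  i=2: ✗ (fails at j=5)
  i=3: ✗ (fails at j=6)
  i=4: ✗ (fails at j=7)
Positions where it holds: {} → 0.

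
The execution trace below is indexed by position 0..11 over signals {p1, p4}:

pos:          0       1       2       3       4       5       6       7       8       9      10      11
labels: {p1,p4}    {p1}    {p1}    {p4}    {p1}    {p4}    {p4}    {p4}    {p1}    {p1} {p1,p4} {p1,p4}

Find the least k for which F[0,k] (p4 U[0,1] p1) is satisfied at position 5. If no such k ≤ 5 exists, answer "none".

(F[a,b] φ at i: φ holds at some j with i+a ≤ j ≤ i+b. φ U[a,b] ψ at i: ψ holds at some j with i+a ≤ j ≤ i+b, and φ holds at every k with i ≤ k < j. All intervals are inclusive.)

2

Scan j = 5,6,… for (p4 U[0,1] p1):
  j=5: fails
  j=6: fails
  j=7: holds
First hit at j=7, so smallest k = 7-5 = 2.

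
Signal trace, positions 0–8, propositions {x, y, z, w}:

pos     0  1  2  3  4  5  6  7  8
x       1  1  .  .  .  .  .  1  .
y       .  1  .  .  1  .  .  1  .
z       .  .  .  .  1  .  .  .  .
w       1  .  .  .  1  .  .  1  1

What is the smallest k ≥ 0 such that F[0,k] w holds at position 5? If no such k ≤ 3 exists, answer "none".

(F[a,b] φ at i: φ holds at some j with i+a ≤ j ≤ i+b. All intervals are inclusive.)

Scan j = 5,6,… for w:
  j=5: fails
  j=6: fails
  j=7: holds
First hit at j=7, so smallest k = 7-5 = 2.

2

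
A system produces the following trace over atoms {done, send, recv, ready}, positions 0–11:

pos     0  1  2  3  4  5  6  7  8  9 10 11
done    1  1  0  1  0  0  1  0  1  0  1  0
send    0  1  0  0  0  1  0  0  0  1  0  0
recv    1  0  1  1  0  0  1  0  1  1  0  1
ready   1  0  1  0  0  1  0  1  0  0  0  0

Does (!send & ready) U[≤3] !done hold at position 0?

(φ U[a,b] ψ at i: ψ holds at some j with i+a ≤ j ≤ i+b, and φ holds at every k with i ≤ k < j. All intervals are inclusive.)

Need some j in [0,3] with !done, and (!send & ready) at every k in [0,j-1].
  j=0: !done false.
  j=1: !done false.
  j=2: !done holds, but (!send & ready) fails at k=1 → not this j.
  j=3: !done false.
No j in the window works → until fails.

False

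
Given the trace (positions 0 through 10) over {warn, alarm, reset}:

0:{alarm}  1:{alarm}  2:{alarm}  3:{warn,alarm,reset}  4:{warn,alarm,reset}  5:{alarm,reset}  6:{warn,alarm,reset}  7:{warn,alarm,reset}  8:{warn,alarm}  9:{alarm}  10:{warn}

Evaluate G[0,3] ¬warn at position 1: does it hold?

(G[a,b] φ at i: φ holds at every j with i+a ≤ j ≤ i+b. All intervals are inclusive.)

Check ¬warn at every j in [1,4]:
  j=1: true
  j=2: true
  j=3: false
  j=4: false
Fails at j=3 → formula fails.

False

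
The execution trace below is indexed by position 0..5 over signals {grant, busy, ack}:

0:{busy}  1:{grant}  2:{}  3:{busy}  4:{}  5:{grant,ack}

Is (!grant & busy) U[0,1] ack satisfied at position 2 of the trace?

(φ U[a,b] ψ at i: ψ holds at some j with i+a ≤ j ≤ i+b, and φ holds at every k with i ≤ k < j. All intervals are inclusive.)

No

Need some j in [2,3] with ack, and (!grant & busy) at every k in [2,j-1].
  j=2: ack false.
  j=3: ack false.
No j in the window works → until fails.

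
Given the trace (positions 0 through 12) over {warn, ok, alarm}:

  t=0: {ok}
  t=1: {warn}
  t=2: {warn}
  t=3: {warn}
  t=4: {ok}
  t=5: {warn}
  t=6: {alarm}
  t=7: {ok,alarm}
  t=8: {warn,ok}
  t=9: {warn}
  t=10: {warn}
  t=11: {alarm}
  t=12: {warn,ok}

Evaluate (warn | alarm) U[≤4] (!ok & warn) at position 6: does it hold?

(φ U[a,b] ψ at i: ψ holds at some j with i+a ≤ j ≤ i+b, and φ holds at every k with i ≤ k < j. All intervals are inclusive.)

True

Need some j in [6,10] with (!ok & warn), and (warn | alarm) at every k in [6,j-1].
  j=6: (!ok & warn) false.
  j=7: (!ok & warn) false.
  j=8: (!ok & warn) false.
  j=9: (!ok & warn) holds; (warn | alarm) holds at every k in [6,8] → satisfied.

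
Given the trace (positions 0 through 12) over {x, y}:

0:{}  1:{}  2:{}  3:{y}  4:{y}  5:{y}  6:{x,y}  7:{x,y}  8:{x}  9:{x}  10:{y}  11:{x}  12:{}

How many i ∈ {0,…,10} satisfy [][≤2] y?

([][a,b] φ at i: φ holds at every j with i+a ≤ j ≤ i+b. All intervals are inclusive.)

Evaluate at each i in [0,10]:
  i=0: ✗ (fails at j=0)
  i=1: ✗ (fails at j=1)
  i=2: ✗ (fails at j=2)
  i=3: ✓ (all of [3,5])
  i=4: ✓ (all of [4,6])
  i=5: ✓ (all of [5,7])
  i=6: ✗ (fails at j=8)
  i=7: ✗ (fails at j=8)
  i=8: ✗ (fails at j=8)
  i=9: ✗ (fails at j=9)
  i=10: ✗ (fails at j=11)
Positions where it holds: {3, 4, 5} → 3.

3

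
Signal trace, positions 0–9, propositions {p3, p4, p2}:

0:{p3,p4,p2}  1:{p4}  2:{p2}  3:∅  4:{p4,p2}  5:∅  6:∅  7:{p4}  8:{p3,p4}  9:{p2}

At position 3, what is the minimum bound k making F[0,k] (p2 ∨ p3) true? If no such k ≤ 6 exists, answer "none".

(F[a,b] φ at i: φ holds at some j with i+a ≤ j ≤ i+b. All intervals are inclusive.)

Scan j = 3,4,… for (p2 ∨ p3):
  j=3: fails
  j=4: holds
First hit at j=4, so smallest k = 4-3 = 1.

1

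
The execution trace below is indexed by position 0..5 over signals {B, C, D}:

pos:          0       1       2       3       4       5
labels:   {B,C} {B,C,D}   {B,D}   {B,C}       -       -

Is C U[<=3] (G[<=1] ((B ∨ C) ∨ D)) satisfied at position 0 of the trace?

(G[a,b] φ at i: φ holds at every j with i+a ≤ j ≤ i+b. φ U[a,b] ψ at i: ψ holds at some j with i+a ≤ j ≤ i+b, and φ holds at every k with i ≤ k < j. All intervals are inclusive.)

Holds

Need some j in [0,3] with G[<=1] ((B ∨ C) ∨ D), and C at every k in [0,j-1].
  j=0: G[<=1] ((B ∨ C) ∨ D) holds; no prefix to check → satisfied.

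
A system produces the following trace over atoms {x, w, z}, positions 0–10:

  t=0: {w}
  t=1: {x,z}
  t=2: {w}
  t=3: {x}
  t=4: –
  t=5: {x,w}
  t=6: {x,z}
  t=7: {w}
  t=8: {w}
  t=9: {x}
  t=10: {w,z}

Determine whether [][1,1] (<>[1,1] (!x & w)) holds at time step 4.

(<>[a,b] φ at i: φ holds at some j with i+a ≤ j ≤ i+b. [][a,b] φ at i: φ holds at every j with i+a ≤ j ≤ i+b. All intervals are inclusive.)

No

Check <>[1,1] (!x & w) at every j in [5,5]:
  j=5: fails (none in [6,6])
Fails at j=5 → formula fails.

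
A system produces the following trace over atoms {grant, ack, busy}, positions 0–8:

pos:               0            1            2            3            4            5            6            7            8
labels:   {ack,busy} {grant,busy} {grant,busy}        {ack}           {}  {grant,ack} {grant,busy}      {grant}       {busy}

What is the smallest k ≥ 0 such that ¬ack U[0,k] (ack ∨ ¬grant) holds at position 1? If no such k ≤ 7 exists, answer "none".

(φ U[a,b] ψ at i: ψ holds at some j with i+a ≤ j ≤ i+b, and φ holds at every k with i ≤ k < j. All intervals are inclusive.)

2

Need earliest j ≥ 1 with (ack ∨ ¬grant), and ¬ack at every k in [1,j-1].
  j=1: rhs fails.
  j=2: rhs fails.
  j=3: rhs holds; lhs holds on [1,2]. k = 2.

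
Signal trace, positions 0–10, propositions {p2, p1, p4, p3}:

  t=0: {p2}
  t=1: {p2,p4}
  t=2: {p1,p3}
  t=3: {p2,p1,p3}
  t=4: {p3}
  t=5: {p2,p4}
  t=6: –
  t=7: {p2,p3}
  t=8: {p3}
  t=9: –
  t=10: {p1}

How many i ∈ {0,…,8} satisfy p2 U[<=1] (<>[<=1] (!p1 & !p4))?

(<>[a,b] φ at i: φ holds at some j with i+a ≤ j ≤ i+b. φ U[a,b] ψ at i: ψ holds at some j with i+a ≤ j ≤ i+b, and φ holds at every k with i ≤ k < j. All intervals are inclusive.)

Evaluate at each i in [0,8]:
  i=0: ✓ (rhs at j=0)
  i=1: ✗ (no rhs in [1,2])
  i=2: ✗ (lhs fails at k=2 before rhs at j=3)
  i=3: ✓ (rhs at j=3)
  i=4: ✓ (rhs at j=4)
  i=5: ✓ (rhs at j=5)
  i=6: ✓ (rhs at j=6)
  i=7: ✓ (rhs at j=7)
  i=8: ✓ (rhs at j=8)
Positions where it holds: {0, 3, 4, 5, 6, 7, 8} → 7.

7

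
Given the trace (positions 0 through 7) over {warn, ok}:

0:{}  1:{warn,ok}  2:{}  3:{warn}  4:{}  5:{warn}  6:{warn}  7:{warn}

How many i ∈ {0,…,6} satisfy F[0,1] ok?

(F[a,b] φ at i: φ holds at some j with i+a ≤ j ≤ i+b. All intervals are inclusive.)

2

Evaluate at each i in [0,6]:
  i=0: ✓ (witness j=1)
  i=1: ✓ (witness j=1)
  i=2: ✗ (none in [2,3])
  i=3: ✗ (none in [3,4])
  i=4: ✗ (none in [4,5])
  i=5: ✗ (none in [5,6])
  i=6: ✗ (none in [6,7])
Positions where it holds: {0, 1} → 2.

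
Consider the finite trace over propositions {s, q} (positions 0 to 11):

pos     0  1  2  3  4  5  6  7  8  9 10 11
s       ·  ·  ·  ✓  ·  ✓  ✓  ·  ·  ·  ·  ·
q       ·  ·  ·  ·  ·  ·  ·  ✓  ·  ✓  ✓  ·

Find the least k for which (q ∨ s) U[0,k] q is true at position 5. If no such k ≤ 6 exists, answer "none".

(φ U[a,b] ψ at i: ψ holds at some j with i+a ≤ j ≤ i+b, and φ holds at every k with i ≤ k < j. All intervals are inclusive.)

2

Need earliest j ≥ 5 with q, and (q ∨ s) at every k in [5,j-1].
  j=5: rhs fails.
  j=6: rhs fails.
  j=7: rhs holds; lhs holds on [5,6]. k = 2.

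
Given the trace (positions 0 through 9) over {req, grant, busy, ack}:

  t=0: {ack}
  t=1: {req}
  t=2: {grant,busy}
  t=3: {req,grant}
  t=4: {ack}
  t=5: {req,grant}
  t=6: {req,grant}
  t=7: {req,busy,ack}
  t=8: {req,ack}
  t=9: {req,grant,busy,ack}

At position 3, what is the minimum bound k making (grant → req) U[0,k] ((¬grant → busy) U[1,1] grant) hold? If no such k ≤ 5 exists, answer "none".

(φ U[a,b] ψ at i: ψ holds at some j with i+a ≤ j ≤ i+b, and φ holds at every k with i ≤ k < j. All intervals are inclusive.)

2

Need earliest j ≥ 3 with ((¬grant → busy) U[1,1] grant), and (grant → req) at every k in [3,j-1].
  j=3: rhs fails.
  j=4: rhs fails.
  j=5: rhs holds; lhs holds on [3,4]. k = 2.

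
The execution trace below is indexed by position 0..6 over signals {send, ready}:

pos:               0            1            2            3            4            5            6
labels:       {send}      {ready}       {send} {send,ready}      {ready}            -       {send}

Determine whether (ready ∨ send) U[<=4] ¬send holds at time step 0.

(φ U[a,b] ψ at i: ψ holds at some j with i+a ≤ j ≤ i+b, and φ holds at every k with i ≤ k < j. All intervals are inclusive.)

Need some j in [0,4] with ¬send, and (ready ∨ send) at every k in [0,j-1].
  j=0: ¬send false.
  j=1: ¬send holds; (ready ∨ send) holds at every k in [0,0] → satisfied.

Yes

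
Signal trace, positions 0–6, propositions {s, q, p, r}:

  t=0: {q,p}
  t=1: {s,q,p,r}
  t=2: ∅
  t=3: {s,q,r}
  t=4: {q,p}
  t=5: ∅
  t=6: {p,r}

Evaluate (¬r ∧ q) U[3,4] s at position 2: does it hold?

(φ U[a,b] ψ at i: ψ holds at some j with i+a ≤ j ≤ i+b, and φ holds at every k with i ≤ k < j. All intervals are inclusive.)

Does not hold

Need some j in [5,6] with s, and (¬r ∧ q) at every k in [2,j-1].
  j=5: s false.
  j=6: s false.
No j in the window works → until fails.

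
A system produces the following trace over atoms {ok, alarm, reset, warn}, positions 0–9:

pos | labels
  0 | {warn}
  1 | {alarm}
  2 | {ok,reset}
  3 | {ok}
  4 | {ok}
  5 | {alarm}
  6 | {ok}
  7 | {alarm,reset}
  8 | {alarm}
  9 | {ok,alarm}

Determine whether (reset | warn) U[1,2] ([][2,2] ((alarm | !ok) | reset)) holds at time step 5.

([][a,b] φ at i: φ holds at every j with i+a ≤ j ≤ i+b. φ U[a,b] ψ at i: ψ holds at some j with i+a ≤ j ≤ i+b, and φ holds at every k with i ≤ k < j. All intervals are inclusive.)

False

Need some j in [6,7] with [][2,2] ((alarm | !ok) | reset), and (reset | warn) at every k in [5,j-1].
  j=6: [][2,2] ((alarm | !ok) | reset) holds, but (reset | warn) fails at k=5 → not this j.
  j=7: [][2,2] ((alarm | !ok) | reset) holds, but (reset | warn) fails at k=5 → not this j.
No j in the window works → until fails.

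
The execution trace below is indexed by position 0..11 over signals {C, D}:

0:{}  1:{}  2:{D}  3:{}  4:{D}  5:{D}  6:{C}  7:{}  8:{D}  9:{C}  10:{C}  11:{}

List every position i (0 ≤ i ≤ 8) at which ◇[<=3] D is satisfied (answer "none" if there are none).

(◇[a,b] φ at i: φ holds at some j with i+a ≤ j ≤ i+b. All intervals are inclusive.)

Evaluate at each i in [0,8]:
  i=0: ✓ (witness j=2)
  i=1: ✓ (witness j=2)
  i=2: ✓ (witness j=2)
  i=3: ✓ (witness j=4)
  i=4: ✓ (witness j=4)
  i=5: ✓ (witness j=5)
  i=6: ✓ (witness j=8)
  i=7: ✓ (witness j=8)
  i=8: ✓ (witness j=8)

0, 1, 2, 3, 4, 5, 6, 7, 8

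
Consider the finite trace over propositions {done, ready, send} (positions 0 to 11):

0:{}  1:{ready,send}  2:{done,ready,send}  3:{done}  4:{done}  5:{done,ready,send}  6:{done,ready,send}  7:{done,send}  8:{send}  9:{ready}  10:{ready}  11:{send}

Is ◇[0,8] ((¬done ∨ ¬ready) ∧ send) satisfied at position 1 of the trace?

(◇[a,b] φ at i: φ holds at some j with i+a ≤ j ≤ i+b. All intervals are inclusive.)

Check ((¬done ∨ ¬ready) ∧ send) at each j in [1,9]:
  j=1: true
  j=2: false
  j=3: false
  j=4: false
  j=5: false
  j=6: false
  j=7: true
  j=8: true
  j=9: false
Found at j=1 → formula holds.

Yes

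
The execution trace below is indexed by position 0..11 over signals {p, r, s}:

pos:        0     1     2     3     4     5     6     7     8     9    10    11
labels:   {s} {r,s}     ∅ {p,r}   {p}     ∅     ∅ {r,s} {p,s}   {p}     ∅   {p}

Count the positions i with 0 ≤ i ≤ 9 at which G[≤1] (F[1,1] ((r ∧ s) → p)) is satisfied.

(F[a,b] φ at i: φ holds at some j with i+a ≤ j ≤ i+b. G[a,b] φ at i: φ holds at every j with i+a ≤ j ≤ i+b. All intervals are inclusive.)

7

Evaluate at each i in [0,9]:
  i=0: ✗ (fails at j=0)
  i=1: ✓ (all of [1,2])
  i=2: ✓ (all of [2,3])
  i=3: ✓ (all of [3,4])
  i=4: ✓ (all of [4,5])
  i=5: ✗ (fails at j=6)
  i=6: ✗ (fails at j=6)
  i=7: ✓ (all of [7,8])
  i=8: ✓ (all of [8,9])
  i=9: ✓ (all of [9,10])
Positions where it holds: {1, 2, 3, 4, 7, 8, 9} → 7.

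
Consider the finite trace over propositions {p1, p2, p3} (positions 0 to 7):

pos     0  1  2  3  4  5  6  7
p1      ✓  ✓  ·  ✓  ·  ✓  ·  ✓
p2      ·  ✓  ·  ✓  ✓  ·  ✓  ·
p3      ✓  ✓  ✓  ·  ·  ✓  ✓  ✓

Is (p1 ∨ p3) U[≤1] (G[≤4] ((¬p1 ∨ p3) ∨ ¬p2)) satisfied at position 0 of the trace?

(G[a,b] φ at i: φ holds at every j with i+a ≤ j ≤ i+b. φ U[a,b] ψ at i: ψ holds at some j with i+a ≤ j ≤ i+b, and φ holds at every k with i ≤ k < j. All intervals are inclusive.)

False

Need some j in [0,1] with G[≤4] ((¬p1 ∨ p3) ∨ ¬p2), and (p1 ∨ p3) at every k in [0,j-1].
  j=0: G[≤4] ((¬p1 ∨ p3) ∨ ¬p2) — fails at 3.
  j=1: G[≤4] ((¬p1 ∨ p3) ∨ ¬p2) — fails at 3.
No j in the window works → until fails.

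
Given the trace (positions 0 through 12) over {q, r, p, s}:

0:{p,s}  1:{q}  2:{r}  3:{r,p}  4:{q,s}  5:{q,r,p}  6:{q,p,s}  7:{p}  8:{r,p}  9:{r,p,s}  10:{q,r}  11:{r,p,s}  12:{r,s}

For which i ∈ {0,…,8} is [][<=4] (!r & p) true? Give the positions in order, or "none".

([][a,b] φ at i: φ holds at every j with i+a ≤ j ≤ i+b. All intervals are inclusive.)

none

Evaluate at each i in [0,8]:
  i=0: ✗ (fails at j=1)
  i=1: ✗ (fails at j=1)
  i=2: ✗ (fails at j=2)
  i=3: ✗ (fails at j=3)
  i=4: ✗ (fails at j=4)
  i=5: ✗ (fails at j=5)
  i=6: ✗ (fails at j=8)
  i=7: ✗ (fails at j=8)
  i=8: ✗ (fails at j=8)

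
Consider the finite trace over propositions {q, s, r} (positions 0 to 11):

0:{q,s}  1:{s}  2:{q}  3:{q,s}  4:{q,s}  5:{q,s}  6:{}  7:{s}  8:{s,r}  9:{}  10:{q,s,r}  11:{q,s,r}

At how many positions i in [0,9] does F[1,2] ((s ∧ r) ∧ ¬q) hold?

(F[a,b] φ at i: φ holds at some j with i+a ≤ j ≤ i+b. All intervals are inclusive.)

Evaluate at each i in [0,9]:
  i=0: ✗ (none in [1,2])
  i=1: ✗ (none in [2,3])
  i=2: ✗ (none in [3,4])
  i=3: ✗ (none in [4,5])
  i=4: ✗ (none in [5,6])
  i=5: ✗ (none in [6,7])
  i=6: ✓ (witness j=8)
  i=7: ✓ (witness j=8)
  i=8: ✗ (none in [9,10])
  i=9: ✗ (none in [10,11])
Positions where it holds: {6, 7} → 2.

2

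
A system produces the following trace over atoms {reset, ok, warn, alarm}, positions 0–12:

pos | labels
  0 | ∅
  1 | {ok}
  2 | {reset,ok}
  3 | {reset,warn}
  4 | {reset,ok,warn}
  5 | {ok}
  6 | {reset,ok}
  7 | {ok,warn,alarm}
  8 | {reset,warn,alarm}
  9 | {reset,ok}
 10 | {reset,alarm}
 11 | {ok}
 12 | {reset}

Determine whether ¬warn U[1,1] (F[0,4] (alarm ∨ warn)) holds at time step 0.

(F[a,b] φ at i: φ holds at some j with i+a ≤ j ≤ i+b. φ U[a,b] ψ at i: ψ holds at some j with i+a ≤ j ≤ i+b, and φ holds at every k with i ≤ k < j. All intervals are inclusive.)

Holds

Need some j in [1,1] with F[0,4] (alarm ∨ warn), and ¬warn at every k in [0,j-1].
  j=1: F[0,4] (alarm ∨ warn) holds; ¬warn holds at every k in [0,0] → satisfied.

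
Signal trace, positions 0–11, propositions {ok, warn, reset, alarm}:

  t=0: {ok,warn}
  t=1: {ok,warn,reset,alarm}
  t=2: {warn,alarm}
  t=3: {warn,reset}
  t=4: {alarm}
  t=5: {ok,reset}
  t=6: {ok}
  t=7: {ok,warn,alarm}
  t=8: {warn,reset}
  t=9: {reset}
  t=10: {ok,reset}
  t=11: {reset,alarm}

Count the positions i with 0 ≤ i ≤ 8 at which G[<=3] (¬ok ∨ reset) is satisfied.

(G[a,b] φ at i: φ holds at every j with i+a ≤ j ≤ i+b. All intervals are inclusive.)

3

Evaluate at each i in [0,8]:
  i=0: ✗ (fails at j=0)
  i=1: ✓ (all of [1,4])
  i=2: ✓ (all of [2,5])
  i=3: ✗ (fails at j=6)
  i=4: ✗ (fails at j=6)
  i=5: ✗ (fails at j=6)
  i=6: ✗ (fails at j=6)
  i=7: ✗ (fails at j=7)
  i=8: ✓ (all of [8,11])
Positions where it holds: {1, 2, 8} → 3.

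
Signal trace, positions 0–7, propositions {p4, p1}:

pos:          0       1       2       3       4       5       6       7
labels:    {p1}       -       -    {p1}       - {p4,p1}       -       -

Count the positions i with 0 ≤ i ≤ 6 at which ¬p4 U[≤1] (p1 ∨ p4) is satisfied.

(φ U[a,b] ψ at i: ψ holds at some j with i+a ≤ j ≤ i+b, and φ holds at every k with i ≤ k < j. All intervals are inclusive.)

Evaluate at each i in [0,6]:
  i=0: ✓ (rhs at j=0)
  i=1: ✗ (no rhs in [1,2])
  i=2: ✓ (rhs at j=3; lhs holds on [2,2])
  i=3: ✓ (rhs at j=3)
  i=4: ✓ (rhs at j=5; lhs holds on [4,4])
  i=5: ✓ (rhs at j=5)
  i=6: ✗ (no rhs in [6,7])
Positions where it holds: {0, 2, 3, 4, 5} → 5.

5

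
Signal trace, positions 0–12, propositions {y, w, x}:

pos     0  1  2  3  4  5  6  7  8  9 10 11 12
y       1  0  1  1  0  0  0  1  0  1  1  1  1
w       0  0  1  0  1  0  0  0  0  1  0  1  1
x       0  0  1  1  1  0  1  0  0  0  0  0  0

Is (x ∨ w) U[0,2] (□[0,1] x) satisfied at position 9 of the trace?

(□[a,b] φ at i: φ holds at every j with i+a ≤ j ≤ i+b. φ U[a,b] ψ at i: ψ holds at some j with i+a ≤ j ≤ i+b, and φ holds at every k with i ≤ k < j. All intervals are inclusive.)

False

Need some j in [9,11] with □[0,1] x, and (x ∨ w) at every k in [9,j-1].
  j=9: □[0,1] x — fails at 9.
  j=10: □[0,1] x — fails at 10.
  j=11: □[0,1] x — fails at 11.
No j in the window works → until fails.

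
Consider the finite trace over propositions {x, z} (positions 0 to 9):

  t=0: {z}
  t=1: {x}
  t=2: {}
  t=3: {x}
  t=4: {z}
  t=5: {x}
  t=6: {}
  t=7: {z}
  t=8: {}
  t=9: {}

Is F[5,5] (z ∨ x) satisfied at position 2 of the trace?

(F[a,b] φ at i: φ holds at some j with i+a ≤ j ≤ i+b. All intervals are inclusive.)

Check (z ∨ x) at each j in [7,7]:
  j=7: true
Found at j=7 → formula holds.

Holds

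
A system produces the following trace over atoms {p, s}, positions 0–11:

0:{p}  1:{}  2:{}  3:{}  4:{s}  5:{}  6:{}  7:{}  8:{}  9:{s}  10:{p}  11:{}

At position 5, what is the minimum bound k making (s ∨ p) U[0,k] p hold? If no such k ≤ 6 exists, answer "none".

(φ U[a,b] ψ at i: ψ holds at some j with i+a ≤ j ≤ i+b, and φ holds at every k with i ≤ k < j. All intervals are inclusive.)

Need earliest j ≥ 5 with p, and (s ∨ p) at every k in [5,j-1].
  j=5: rhs fails.
  j=6: rhs fails.
  j=7: rhs fails.
  j=8: rhs fails.
  j=9: rhs fails.
  j=10: rhs holds but lhs fails at k=5.
  j=11: rhs fails.
No witness within the range → none.

none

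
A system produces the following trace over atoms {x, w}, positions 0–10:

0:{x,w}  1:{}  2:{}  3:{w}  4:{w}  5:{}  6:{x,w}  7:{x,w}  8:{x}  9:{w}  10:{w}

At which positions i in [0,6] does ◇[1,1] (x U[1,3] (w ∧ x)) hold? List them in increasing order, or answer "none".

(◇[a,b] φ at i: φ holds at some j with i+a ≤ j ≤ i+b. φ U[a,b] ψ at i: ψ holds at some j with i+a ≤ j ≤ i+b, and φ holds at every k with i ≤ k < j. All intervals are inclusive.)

Evaluate at each i in [0,6]:
  i=0: ✗ (none in [1,1])
  i=1: ✗ (none in [2,2])
  i=2: ✗ (none in [3,3])
  i=3: ✗ (none in [4,4])
  i=4: ✗ (none in [5,5])
  i=5: ✓ (witness j=6)
  i=6: ✗ (none in [7,7])

5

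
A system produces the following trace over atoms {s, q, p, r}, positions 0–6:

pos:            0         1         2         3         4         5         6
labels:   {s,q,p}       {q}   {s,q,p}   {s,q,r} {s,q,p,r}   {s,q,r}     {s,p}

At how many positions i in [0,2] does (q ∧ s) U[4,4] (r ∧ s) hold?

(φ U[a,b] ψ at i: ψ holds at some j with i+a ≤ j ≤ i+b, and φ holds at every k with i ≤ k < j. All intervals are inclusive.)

0

Evaluate at each i in [0,2]:
  i=0: ✗ (lhs fails at k=1 before rhs at j=4)
  i=1: ✗ (lhs fails at k=1 before rhs at j=5)
  i=2: ✗ (no rhs in [6,6])
Positions where it holds: {} → 0.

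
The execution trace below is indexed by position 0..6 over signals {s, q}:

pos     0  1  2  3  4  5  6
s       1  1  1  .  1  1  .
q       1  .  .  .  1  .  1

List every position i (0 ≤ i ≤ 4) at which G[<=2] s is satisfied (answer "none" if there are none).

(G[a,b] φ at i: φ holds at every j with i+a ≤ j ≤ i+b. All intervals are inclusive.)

Evaluate at each i in [0,4]:
  i=0: ✓ (all of [0,2])
  i=1: ✗ (fails at j=3)
  i=2: ✗ (fails at j=3)
  i=3: ✗ (fails at j=3)
  i=4: ✗ (fails at j=6)

0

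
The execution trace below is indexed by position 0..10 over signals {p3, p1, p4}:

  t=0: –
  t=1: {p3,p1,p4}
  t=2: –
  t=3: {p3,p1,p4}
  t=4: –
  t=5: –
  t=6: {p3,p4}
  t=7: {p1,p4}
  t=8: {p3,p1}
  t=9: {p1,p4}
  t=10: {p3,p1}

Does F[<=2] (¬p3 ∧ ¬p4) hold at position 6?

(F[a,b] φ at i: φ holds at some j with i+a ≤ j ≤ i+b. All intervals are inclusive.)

No

Check (¬p3 ∧ ¬p4) at each j in [6,8]:
  j=6: false
  j=7: false
  j=8: false
No position in the window satisfies it → formula fails.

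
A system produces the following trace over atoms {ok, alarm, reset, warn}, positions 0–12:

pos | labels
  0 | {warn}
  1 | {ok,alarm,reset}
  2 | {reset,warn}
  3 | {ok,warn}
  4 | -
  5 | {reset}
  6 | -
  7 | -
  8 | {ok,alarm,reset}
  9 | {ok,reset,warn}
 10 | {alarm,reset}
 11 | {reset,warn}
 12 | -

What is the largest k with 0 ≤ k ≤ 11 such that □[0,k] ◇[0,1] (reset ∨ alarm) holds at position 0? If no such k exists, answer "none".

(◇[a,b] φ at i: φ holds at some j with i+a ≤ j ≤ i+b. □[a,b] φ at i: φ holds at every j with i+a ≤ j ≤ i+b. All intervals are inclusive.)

◇[0,1] (reset ∨ alarm) must hold from j=0 onward; find where it first fails.
  j=0: holds
  j=1: holds
  j=2: holds
  j=3: fails
Holds on [0,2], so largest k = 2.

2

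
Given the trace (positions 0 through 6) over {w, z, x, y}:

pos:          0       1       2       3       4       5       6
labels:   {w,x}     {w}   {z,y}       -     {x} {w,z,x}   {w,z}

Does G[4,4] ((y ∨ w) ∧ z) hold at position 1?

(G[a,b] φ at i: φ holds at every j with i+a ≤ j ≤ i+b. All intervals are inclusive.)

Yes

Check ((y ∨ w) ∧ z) at every j in [5,5]:
  j=5: true
All positions satisfy it → formula holds.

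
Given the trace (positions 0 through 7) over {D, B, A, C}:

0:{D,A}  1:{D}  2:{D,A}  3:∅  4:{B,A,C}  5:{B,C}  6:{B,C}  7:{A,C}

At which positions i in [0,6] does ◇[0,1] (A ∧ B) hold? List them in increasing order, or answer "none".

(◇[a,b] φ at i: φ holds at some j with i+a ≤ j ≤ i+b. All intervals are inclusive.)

Evaluate at each i in [0,6]:
  i=0: ✗ (none in [0,1])
  i=1: ✗ (none in [1,2])
  i=2: ✗ (none in [2,3])
  i=3: ✓ (witness j=4)
  i=4: ✓ (witness j=4)
  i=5: ✗ (none in [5,6])
  i=6: ✗ (none in [6,7])

3, 4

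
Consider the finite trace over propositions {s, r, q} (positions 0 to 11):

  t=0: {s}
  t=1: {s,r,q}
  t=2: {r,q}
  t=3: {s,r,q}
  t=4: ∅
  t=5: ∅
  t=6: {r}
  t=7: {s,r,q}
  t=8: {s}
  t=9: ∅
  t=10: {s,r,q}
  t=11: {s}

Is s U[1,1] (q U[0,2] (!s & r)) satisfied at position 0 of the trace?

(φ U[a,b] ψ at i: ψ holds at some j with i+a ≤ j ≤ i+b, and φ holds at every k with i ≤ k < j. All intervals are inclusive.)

Holds

Need some j in [1,1] with (q U[0,2] (!s & r)), and s at every k in [0,j-1].
  j=1: (q U[0,2] (!s & r)) holds; s holds at every k in [0,0] → satisfied.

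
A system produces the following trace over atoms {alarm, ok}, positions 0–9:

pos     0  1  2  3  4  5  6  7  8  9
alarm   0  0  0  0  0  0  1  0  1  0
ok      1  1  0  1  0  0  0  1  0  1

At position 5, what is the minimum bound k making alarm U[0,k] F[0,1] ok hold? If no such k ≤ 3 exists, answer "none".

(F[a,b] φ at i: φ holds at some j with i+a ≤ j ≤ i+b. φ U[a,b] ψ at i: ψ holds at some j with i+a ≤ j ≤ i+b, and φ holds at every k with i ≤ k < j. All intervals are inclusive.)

Need earliest j ≥ 5 with F[0,1] ok, and alarm at every k in [5,j-1].
  j=5: rhs fails.
  j=6: rhs holds but lhs fails at k=5.
  j=7: rhs holds but lhs fails at k=5.
  j=8: rhs holds but lhs fails at k=5.
No witness within the range → none.

none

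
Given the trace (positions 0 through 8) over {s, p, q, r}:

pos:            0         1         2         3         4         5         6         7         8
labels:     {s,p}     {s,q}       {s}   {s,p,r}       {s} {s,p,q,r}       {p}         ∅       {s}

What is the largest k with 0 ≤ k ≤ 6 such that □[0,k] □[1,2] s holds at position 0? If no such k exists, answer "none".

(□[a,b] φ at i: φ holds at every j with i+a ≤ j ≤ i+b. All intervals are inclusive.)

□[1,2] s must hold from j=0 onward; find where it first fails.
  j=0: holds
  j=1: holds
  j=2: holds
  j=3: holds
  j=4: fails
Holds on [0,3], so largest k = 3.

3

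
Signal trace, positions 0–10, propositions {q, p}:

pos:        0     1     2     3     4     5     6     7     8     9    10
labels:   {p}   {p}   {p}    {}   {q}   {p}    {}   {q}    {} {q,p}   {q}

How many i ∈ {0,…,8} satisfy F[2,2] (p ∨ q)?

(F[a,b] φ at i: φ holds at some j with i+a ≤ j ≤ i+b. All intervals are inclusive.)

6

Evaluate at each i in [0,8]:
  i=0: ✓ (witness j=2)
  i=1: ✗ (none in [3,3])
  i=2: ✓ (witness j=4)
  i=3: ✓ (witness j=5)
  i=4: ✗ (none in [6,6])
  i=5: ✓ (witness j=7)
  i=6: ✗ (none in [8,8])
  i=7: ✓ (witness j=9)
  i=8: ✓ (witness j=10)
Positions where it holds: {0, 2, 3, 5, 7, 8} → 6.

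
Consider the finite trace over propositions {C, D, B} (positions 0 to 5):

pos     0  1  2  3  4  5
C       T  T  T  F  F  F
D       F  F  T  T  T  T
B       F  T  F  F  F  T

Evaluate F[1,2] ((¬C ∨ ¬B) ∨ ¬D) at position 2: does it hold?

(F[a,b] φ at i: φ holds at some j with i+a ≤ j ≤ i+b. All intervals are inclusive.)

Check ((¬C ∨ ¬B) ∨ ¬D) at each j in [3,4]:
  j=3: true
  j=4: true
Found at j=3 → formula holds.

True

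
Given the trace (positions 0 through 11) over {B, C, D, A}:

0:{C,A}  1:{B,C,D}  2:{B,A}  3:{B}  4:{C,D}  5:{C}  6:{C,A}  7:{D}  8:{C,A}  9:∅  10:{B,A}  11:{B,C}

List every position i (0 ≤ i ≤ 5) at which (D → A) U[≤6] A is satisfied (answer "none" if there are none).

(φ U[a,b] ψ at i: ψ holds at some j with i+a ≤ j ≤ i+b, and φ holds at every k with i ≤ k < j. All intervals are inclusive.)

0, 2, 5

Evaluate at each i in [0,5]:
  i=0: ✓ (rhs at j=0)
  i=1: ✗ (lhs fails at k=1 before rhs at j=2)
  i=2: ✓ (rhs at j=2)
  i=3: ✗ (lhs fails at k=4 before rhs at j=6)
  i=4: ✗ (lhs fails at k=4 before rhs at j=6)
  i=5: ✓ (rhs at j=6; lhs holds on [5,5])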